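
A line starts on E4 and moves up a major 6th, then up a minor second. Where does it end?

D5

Up a major sixth from E4: C#5 (9 semitones up).
C#5 up a minor second → D5 (1 semitone).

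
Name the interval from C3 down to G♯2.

Descending from C3 to G#2 is the same interval as ascending G#2 to C3.
G to C spans four letter names (G-A-B-C), so the interval is some kind of fourth.
The perfect fourth is 5 semitones; here we have 4, one semitone narrower: diminished.

diminished fourth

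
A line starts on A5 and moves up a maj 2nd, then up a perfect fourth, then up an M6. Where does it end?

C#7

Up a major second from A5: B5 (2 semitones up).
B5 up a perfect fourth → E6 (5 semitones).
A major sixth up from E6 is C#7.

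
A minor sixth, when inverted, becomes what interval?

M3

The rule of nine gives the new number: 9 − 6 = 3, so a sixth becomes a third.
And minor becomes major under inversion, so we get a major third.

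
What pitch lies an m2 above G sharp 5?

A 5

Counting two letter names up from G lands on A.
Moving 1 semitone up from G#5 (the size of a minor second) reaches A5.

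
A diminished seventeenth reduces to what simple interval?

Take out 2 octaves (14 from the number): 17 − 14 = 3.
Quality carries through unchanged, so the simple form is a diminished third.

diminished third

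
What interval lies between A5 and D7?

P11

A to D spans four letter names (A-B-C-D), plus an octave — that makes it an eleventh of some quality.
Counting semitones, A5→D7 is 17, which is the perfect eleventh.
(Equivalently, a compound perfect fourth: a perfect fourth plus an octave.)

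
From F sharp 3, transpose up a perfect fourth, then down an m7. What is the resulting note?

Up a perfect fourth from F#3: B3 (5 semitones up).
Down a minor seventh from B3: C#3 (10 semitones down).

C sharp 3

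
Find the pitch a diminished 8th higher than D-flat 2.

D-double-flat 3

The letter stays D (same as the start), shifted an octave up.
Moving 11 semitones up from Db2 (the size of a diminished octave) reaches Dbb3.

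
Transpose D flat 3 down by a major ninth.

Two letters down from D (plus an octave) reaches C.
Moving 14 semitones down from Db3 (the size of a major ninth) reaches Cb2.

C flat 2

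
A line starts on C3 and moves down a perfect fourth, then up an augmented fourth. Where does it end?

C#3

Down a perfect fourth from C3: G2 (5 semitones down).
G2 up an augmented fourth → C#3 (6 semitones).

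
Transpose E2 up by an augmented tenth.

G##3

Counting three letter names plus an octave up from E lands on G.
An augmented tenth is 17 semitones; 17 semitones up from E2 gives G##3.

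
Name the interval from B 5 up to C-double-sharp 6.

augmented 2nd

B to C spans two letter names (B-C), so the interval is some kind of second.
A major second would be 2 semitones; B5 to C##6 is 3, one semitone wider, so the interval is augmented.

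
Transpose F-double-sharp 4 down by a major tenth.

D-sharp 3

The tenth's letter: F down three letter names plus an octave → D.
A major tenth is 16 semitones; 16 semitones down from F##4 gives D#3.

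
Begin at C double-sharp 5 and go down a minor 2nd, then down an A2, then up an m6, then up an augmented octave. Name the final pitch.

A minor second down from C##5 is B##4.
B##4 down an augmented second → A#4 (3 semitones).
A#4 up a minor sixth → F#5 (8 semitones).
An augmented octave up from F#5 is F##6.

F double-sharp 6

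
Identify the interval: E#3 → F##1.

minor 14th

Descending from E#3 to F##1 is the same interval as ascending F##1 to E#3.
F to E spans seven letter names (F-G-A-B-C-D-E), plus an octave, so the interval is some kind of fourteenth.
F##1 to E#3 is 22 semitones, a half step short of the major fourteenth (23), so this is minor.
(Equivalently, a compound minor seventh: a minor seventh plus an octave.)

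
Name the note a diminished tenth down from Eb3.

Counting three letter names plus an octave down from E lands on C.
A diminished tenth spans 14 semitones, so from Eb3 the target pitch is C#2.

C#2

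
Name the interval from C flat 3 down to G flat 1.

perfect eleventh

Descending from Cb3 to Gb1 is the same interval as ascending Gb1 to Cb3.
G to C spans four letter names (G-A-B-C), plus an octave, so the interval is some kind of eleventh.
The perfect eleventh spans 17 semitones, and Gb1 to Cb3 is exactly 17 semitones — so this is a perfect eleventh.
(Equivalently, a compound perfect fourth: a perfect fourth plus an octave.)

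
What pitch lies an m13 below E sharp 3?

G double-sharp 1

The thirteenth's letter: E down six letter names plus an octave → G.
Moving 20 semitones down from E#3 (the size of a minor thirteenth) reaches G##1.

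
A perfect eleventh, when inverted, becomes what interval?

perfect fifth

First reduce the compound perfect eleventh to its simple form, a perfect fourth.
Interval numbers invert to sum to nine: 4 + 5 = 9, so a fourth inverts to a fifth.
Quality inverts too: perfect stays perfect. That makes the inversion a perfect fifth.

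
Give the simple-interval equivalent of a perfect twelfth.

perfect fifth

Each octave removed subtracts seven from the number: 12 − 7 = 5.
That makes a perfect twelfth a compound perfect fifth — an octave plus a perfect fifth.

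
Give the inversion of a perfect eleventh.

perfect fifth

First reduce the compound perfect eleventh to its simple form, a perfect fourth.
The rule of nine gives the new number: 9 − 4 = 5, so a fourth becomes a fifth.
Quality inverts too: perfect stays perfect. That makes the inversion a perfect fifth.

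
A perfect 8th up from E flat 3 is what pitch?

E flat 4

For an octave the letter name doesn't change: still E, an octave up.
A perfect octave is 12 semitones; 12 semitones up from Eb3 gives Eb4.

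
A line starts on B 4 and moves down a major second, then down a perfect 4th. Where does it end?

B4 down a major second → A4 (2 semitones).
A perfect fourth down from A4 is E4.

E 4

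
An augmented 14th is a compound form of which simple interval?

augmented seventh

Each octave removed subtracts seven from the number: 14 − 7 = 7.
That makes an augmented fourteenth a compound augmented seventh — an octave plus an augmented seventh.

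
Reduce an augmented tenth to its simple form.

Take out an octave (7 from the number): 10 − 7 = 3.
So an augmented tenth is an octave plus an augmented third. The quality is unchanged.

augmented third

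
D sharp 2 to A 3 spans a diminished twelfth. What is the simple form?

diminished 5th

Subtracting seven from the interval number removes an octave: 12 − 7 = 5.
Quality carries through unchanged, so the simple form is a diminished fifth.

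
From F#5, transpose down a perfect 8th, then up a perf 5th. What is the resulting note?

C#5

F#5 down a perfect octave → F#4 (12 semitones).
A perfect fifth up from F#4 is C#5.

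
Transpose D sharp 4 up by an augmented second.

E double-sharp 4

Two letter names up from D: E.
Moving 3 semitones up from D#4 (the size of an augmented second) reaches E##4.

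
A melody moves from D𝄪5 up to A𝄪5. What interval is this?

perfect 5th

D to A spans five letter names (D-E-F-G-A), so the interval is some kind of fifth.
The perfect fifth spans 7 semitones, and D##5 to A##5 is exactly 7 semitones — so this is a perfect fifth.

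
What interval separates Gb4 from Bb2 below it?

Descending from Gb4 to Bb2 is the same interval as ascending Bb2 to Gb4.
B to G spans six letter names (B-C-D-E-F-G), plus an octave: a thirteenth.
Bb2 to Gb4 is 20 semitones, a half step short of the major thirteenth (21), so this is minor.
(Equivalently, a compound minor sixth: a minor sixth plus an octave.)

m13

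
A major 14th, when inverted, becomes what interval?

minor second

First reduce the compound major fourteenth to its simple form, a major seventh.
The rule of nine gives the new number: 9 − 7 = 2, so a seventh becomes a second.
Quality inverts too: major becomes minor. That makes the inversion a minor second.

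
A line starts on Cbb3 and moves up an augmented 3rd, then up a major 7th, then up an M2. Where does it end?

E4

An augmented third up from Cbb3 is Eb3.
Eb3 up a major seventh → D4 (11 semitones).
A major second up from D4 is E4.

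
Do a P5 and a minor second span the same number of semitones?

7 semitones (perfect fifth) vs 1 semitone (minor second): not equal.

No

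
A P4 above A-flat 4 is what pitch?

D-flat 5

Counting four letter names up from A lands on D.
Moving 5 semitones up from Ab4 (the size of a perfect fourth) reaches Db5.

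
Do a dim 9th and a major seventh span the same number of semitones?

12 semitones (diminished ninth) vs 11 semitones (major seventh): not equal.

No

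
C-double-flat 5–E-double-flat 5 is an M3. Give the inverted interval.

m6

Inverted interval numbers add to nine, so a third pairs with a sixth (3 + 6 = 9).
Quality inverts too: major becomes minor. That makes the inversion a minor sixth.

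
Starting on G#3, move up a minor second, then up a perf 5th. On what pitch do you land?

A minor second up from G#3 is A3.
A perfect fifth up from A3 is E4.

E4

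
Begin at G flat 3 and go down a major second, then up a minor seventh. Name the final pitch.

E double-flat 4

Gb3 down a major second → Fb3 (2 semitones).
Fb3 up a minor seventh → Ebb4 (10 semitones).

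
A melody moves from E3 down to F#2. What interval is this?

minor 7th

Descending from E3 to F#2 is the same interval as ascending F#2 to E3.
F to E spans seven letter names (F-G-A-B-C-D-E), so the interval is some kind of seventh.
At 10 semitones, F#2→E3 falls one short of a major seventh: minor.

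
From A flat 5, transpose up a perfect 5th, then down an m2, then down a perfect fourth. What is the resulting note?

Up a perfect fifth from Ab5: Eb6 (7 semitones up).
Eb6 down a minor second → D6 (1 semitone).
D6 down a perfect fourth → A5 (5 semitones).

A 5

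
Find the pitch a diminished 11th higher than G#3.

Four letters up from G (plus an octave) reaches C.
A diminished eleventh is 16 semitones; 16 semitones up from G#3 gives C5.

C5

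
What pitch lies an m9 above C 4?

Counting two letter names plus an octave up from C lands on D.
A minor ninth spans 13 semitones, so from C4 the target pitch is Db5.

D-flat 5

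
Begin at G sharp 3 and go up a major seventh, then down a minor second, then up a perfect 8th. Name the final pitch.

E double-sharp 5

G#3 up a major seventh → F##4 (11 semitones).
F##4 down a minor second → E##4 (1 semitone).
A perfect octave up from E##4 is E##5.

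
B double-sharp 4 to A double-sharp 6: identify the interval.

minor fourteenth

B to A spans seven letter names (B-C-D-E-F-G-A), plus an octave — that makes it a fourteenth of some quality.
A major fourteenth would be 23 semitones, but B##4 to A##6 is 22 — one semitone narrower, making it a minor fourteenth.
(Equivalently, a compound minor seventh: a minor seventh plus an octave.)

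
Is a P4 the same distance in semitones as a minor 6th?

5 semitones (perfect fourth) vs 8 semitones (minor sixth): not equal.

No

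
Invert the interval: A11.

d5

First reduce the compound augmented eleventh to its simple form, an augmented fourth.
Interval numbers invert to sum to nine: 4 + 5 = 9, so a fourth inverts to a fifth.
Quality inverts too: augmented becomes diminished. That makes the inversion a diminished fifth.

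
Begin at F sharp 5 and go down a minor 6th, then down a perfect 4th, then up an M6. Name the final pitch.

Down a minor sixth from F#5: A#4 (8 semitones down).
A#4 down a perfect fourth → E#4 (5 semitones).
Up a major sixth from E#4: C##5 (9 semitones up).

C double-sharp 5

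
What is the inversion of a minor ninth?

First reduce the compound minor ninth to its simple form, a minor second.
Interval numbers invert to sum to nine: 2 + 7 = 9, so a second inverts to a seventh.
The quality also flips — minor becomes major — giving a major seventh.

major 7th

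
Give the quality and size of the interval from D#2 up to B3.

D to B spans six letter names (D-E-F-G-A-B), plus an octave, so the interval is some kind of thirteenth.
At 20 semitones, D#2→B3 falls one short of a major thirteenth: minor.
(Equivalently, a compound minor sixth: a minor sixth plus an octave.)

minor thirteenth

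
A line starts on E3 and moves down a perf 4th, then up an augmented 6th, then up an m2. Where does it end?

A#3

E3 down a perfect fourth → B2 (5 semitones).
An augmented sixth up from B2 is G##3.
A minor second up from G##3 is A#3.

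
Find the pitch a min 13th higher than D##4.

Six letters up from D (plus an octave) reaches B.
Moving 20 semitones up from D##4 (the size of a minor thirteenth) reaches B#5.

B#5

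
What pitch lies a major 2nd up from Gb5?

Ab5

Counting two letter names up from G lands on A.
A major second spans 2 semitones, so from Gb5 the target pitch is Ab5.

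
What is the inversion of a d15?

augmented 1st

First reduce the compound diminished fifteenth to its simple form, a diminished octave.
The rule of nine gives the new number: 9 − 8 = 1, so an octave becomes a unison.
The quality also flips — diminished becomes augmented — giving an augmented unison.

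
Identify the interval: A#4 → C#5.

minor 3rd

A to C spans three letter names (A-B-C): a third.
A#4 to C#5 is 3 semitones, a half step short of the major third (4), so this is minor.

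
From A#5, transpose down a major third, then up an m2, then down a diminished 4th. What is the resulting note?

Down a major third from A#5: F#5 (4 semitones down).
A minor second up from F#5 is G5.
G5 down a diminished fourth → D#5 (4 semitones).

D#5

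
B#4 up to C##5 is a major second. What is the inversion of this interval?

m7

The rule of nine gives the new number: 9 − 2 = 7, so a second becomes a seventh.
And major becomes minor under inversion, so we get a minor seventh.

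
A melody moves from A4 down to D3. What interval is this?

Descending from A4 to D3 is the same interval as ascending D3 to A4.
D to A spans five letter names (D-E-F-G-A), plus an octave: a twelfth.
D3 to A4 is 19 semitones, matching the perfect twelfth exactly, so the quality is perfect.
(Equivalently, a compound perfect fifth: a perfect fifth plus an octave.)

perfect twelfth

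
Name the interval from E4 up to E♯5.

E to E is the same letter name, plus an octave — that makes it an octave of some quality.
A perfect octave would be 12 semitones; E4 to E#5 is 13, one semitone wider, so the interval is augmented.

augmented octave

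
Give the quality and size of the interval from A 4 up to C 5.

A to C spans three letter names (A-B-C), so the interval is some kind of third.
At 3 semitones, A4→C5 falls one short of a major third: minor.

m3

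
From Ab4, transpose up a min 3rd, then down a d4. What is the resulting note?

Up a minor third from Ab4: Cb5 (3 semitones up).
Cb5 down a diminished fourth → G4 (4 semitones).

G4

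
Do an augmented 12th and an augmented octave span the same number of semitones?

No

An augmented twelfth is 20 semitones but an augmented octave is 13 semitones — different sizes.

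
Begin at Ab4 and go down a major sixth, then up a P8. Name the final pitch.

Ab4 down a major sixth → Cb4 (9 semitones).
A perfect octave up from Cb4 is Cb5.

Cb5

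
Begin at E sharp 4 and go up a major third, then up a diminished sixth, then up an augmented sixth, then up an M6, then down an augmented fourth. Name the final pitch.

A major third up from E#4 is G##4.
Up a diminished sixth from G##4: E5 (7 semitones up).
An augmented sixth up from E5 is C##6.
A major sixth up from C##6 is A##6.
Down an augmented fourth from A##6: E#6 (6 semitones down).

E sharp 6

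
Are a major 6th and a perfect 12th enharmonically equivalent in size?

No

A major sixth is 9 semitones but a perfect twelfth is 19 semitones — different sizes.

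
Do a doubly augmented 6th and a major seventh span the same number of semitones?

A doubly augmented sixth = 11 semitones = a major seventh; enharmonically equal.

Yes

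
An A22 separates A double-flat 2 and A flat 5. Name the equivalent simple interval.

Take out 2 octaves (14 from the number): 22 − 14 = 8.
That makes an augmented twenty-second a compound augmented octave — 2 octaves plus an augmented octave.

augmented octave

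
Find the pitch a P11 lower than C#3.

G#1

The eleventh's letter: C down four letter names plus an octave → G.
A perfect eleventh is 17 semitones; 17 semitones down from C#3 gives G#1.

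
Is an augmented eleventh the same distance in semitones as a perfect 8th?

No

18 semitones (augmented eleventh) vs 12 semitones (perfect octave): not equal.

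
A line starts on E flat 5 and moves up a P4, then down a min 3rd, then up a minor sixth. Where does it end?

A perfect fourth up from Eb5 is Ab5.
Ab5 down a minor third → F5 (3 semitones).
F5 up a minor sixth → Db6 (8 semitones).

D flat 6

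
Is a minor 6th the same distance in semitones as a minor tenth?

A minor sixth spans 8 semitones; a minor tenth spans 15 semitones. They differ by 7.

No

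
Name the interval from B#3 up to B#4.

B to B is the same letter name, plus an octave — that makes it an octave of some quality.
B#3 to B#4 is 12 semitones, matching the perfect octave exactly, so the quality is perfect.

perfect octave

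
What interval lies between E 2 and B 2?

perfect fifth

E to B spans five letter names (E-F-G-A-B): a fifth.
The perfect fifth spans 7 semitones, and E2 to B2 is exactly 7 semitones — so this is a perfect fifth.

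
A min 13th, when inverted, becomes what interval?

major third

First reduce the compound minor thirteenth to its simple form, a minor sixth.
Inverted interval numbers add to nine, so a sixth pairs with a third (6 + 3 = 9).
And minor becomes major under inversion, so we get a major third.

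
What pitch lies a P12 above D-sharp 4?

A-sharp 5

The twelfth's letter: D up five letter names plus an octave → A.
Moving 19 semitones up from D#4 (the size of a perfect twelfth) reaches A#5.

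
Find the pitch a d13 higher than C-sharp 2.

A-flat 3

Six letters up from C (plus an octave) reaches A.
A diminished thirteenth is 19 semitones; 19 semitones up from C#2 gives Ab3.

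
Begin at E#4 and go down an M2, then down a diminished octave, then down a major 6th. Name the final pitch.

F##2

Down a major second from E#4: D#4 (2 semitones down).
Down a diminished octave from D#4: D##3 (11 semitones down).
D##3 down a major sixth → F##2 (9 semitones).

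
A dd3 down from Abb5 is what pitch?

F#5

Counting three letter names down from A lands on F.
Moving 1 semitone down from Abb5 (the size of a doubly diminished third) reaches F#5.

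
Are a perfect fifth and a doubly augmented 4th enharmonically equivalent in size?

Both span 7 semitones: a perfect fifth and a doubly augmented fourth are the same chromatic distance.

Yes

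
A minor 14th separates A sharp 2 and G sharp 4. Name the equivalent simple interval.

minor 7th

Each octave removed subtracts seven from the number: 14 − 7 = 7.
That makes a minor fourteenth a compound minor seventh — an octave plus a minor seventh.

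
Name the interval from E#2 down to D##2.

Descending from E#2 to D##2 is the same interval as ascending D##2 to E#2.
D to E spans two letter names (D-E) — that makes it a second of some quality.
At 1 semitone, D##2→E#2 falls one short of a major second: minor.

m2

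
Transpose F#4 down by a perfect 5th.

Counting five letter names down from F lands on B.
Moving 7 semitones down from F#4 (the size of a perfect fifth) reaches B3.

B3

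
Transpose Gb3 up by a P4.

Cb4

Counting four letter names up from G lands on C.
A perfect fourth is 5 semitones; 5 semitones up from Gb3 gives Cb4.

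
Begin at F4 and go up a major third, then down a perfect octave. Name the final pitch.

A major third up from F4 is A4.
A perfect octave down from A4 is A3.

A3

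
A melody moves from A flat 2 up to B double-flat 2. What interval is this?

A to B spans two letter names (A-B) — that makes it a second of some quality.
At 1 semitone, Ab2→Bbb2 falls one short of a major second: minor.

minor second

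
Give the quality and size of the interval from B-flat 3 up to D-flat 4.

B to D spans three letter names (B-C-D), so the interval is some kind of third.
Bb3 to Db4 is 3 semitones, a half step short of the major third (4), so this is minor.

minor 3rd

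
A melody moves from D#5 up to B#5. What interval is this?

major sixth

D to B spans six letter names (D-E-F-G-A-B), so the interval is some kind of sixth.
The major sixth spans 9 semitones, and D#5 to B#5 is exactly 9 semitones — so this is a major sixth.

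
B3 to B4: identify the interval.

P8

B to B is the same letter name, plus an octave: an octave.
Counting semitones, B3→B4 is 12, which is the perfect octave.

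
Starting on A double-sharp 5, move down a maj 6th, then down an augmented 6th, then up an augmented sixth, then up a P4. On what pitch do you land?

A major sixth down from A##5 is C##5.
C##5 down an augmented sixth → E4 (10 semitones).
An augmented sixth up from E4 is C##5.
C##5 up a perfect fourth → F##5 (5 semitones).

F double-sharp 5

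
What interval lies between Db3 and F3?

D to F spans three letter names (D-E-F): a third.
The major third spans 4 semitones, and Db3 to F3 is exactly 4 semitones — so this is a major third.

major third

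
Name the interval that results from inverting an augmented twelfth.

First reduce the compound augmented twelfth to its simple form, an augmented fifth.
Interval numbers invert to sum to nine: 5 + 4 = 9, so a fifth inverts to a fourth.
And augmented becomes diminished under inversion, so we get a diminished fourth.

diminished 4th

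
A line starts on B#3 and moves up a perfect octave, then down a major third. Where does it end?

A perfect octave up from B#3 is B#4.
Down a major third from B#4: G#4 (4 semitones down).

G#4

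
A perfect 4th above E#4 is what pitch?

A#4

Counting four letter names up from E lands on A.
A perfect fourth spans 5 semitones, so from E#4 the target pitch is A#4.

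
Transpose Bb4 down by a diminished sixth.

D#4

The sixth takes the letter from B down to D.
A diminished sixth is 7 semitones; 7 semitones down from Bb4 gives D#4.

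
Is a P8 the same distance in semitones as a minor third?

No

12 semitones (perfect octave) vs 3 semitones (minor third): not equal.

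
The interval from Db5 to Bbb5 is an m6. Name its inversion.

M3

The rule of nine gives the new number: 9 − 6 = 3, so a sixth becomes a third.
The quality also flips — minor becomes major — giving a major third.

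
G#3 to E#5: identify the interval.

G to E spans six letter names (G-A-B-C-D-E), plus an octave — that makes it a thirteenth of some quality.
The major thirteenth spans 21 semitones, and G#3 to E#5 is exactly 21 semitones — so this is a major thirteenth.
(Equivalently, a compound major sixth: a major sixth plus an octave.)

major 13th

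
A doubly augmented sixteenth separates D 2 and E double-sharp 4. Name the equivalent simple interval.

doubly augmented 2nd

Each octave removed subtracts seven from the number: 16 − 14 = 2.
Quality carries through unchanged, so the simple form is a doubly augmented second.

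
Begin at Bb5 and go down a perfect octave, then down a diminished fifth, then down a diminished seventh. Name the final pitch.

F##3

A perfect octave down from Bb5 is Bb4.
A diminished fifth down from Bb4 is E4.
Down a diminished seventh from E4: F##3 (9 semitones down).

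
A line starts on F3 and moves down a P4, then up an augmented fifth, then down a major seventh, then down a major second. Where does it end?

F3 down a perfect fourth → C3 (5 semitones).
An augmented fifth up from C3 is G#3.
A major seventh down from G#3 is A2.
A2 down a major second → G2 (2 semitones).

G2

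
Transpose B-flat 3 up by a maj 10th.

D 5

Three letters up from B (plus an octave) reaches D.
Moving 16 semitones up from Bb3 (the size of a major tenth) reaches D5.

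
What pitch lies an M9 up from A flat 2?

Two letters up from A (plus an octave) reaches B.
A major ninth is 14 semitones; 14 semitones up from Ab2 gives Bb3.

B flat 3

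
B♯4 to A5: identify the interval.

B to A spans seven letter names (B-C-D-E-F-G-A), so the interval is some kind of seventh.
A major seventh would be 11 semitones; B#4 to A5 is 9, two semitones narrower, so the interval is diminished.

diminished 7th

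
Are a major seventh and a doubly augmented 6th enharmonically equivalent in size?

Yes

A major seventh = 11 semitones = a doubly augmented sixth; enharmonically equal.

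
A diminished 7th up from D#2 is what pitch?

The seventh takes the letter from D up to C.
A diminished seventh spans 9 semitones, so from D#2 the target pitch is C3.

C3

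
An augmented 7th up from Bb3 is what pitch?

A#4

The seventh takes the letter from B up to A.
An augmented seventh spans 12 semitones, so from Bb3 the target pitch is A#4.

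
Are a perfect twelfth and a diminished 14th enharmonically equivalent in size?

No

A perfect twelfth is 19 semitones but a diminished fourteenth is 21 semitones — different sizes.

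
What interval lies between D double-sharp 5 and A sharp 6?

D to A spans five letter names (D-E-F-G-A), plus an octave: a twelfth.
D##5 to A#6 spans 18 semitones — one semitone narrower than the perfect twelfth (19) — giving a diminished twelfth.
(Equivalently, a compound diminished fifth: a diminished fifth plus an octave.)

diminished twelfth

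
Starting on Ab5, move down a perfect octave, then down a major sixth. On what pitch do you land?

Down a perfect octave from Ab5: Ab4 (12 semitones down).
A major sixth down from Ab4 is Cb4.

Cb4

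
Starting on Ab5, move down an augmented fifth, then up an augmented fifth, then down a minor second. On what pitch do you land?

Down an augmented fifth from Ab5: Dbb5 (8 semitones down).
Up an augmented fifth from Dbb5: Ab5 (8 semitones up).
Down a minor second from Ab5: G5 (1 semitone down).

G5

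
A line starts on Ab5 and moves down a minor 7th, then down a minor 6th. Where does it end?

A minor seventh down from Ab5 is Bb4.
Down a minor sixth from Bb4: D4 (8 semitones down).

D4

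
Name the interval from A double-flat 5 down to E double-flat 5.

P4

Descending from Abb5 to Ebb5 is the same interval as ascending Ebb5 to Abb5.
E to A spans four letter names (E-F-G-A): a fourth.
The perfect fourth spans 5 semitones, and Ebb5 to Abb5 is exactly 5 semitones — so this is a perfect fourth.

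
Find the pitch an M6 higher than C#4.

A#4

The sixth takes the letter from C up to A.
A major sixth spans 9 semitones, so from C#4 the target pitch is A#4.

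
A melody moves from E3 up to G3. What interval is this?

minor third

E to G spans three letter names (E-F-G) — that makes it a third of some quality.
At 3 semitones, E3→G3 falls one short of a major third: minor.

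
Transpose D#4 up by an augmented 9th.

E##5

Counting two letter names plus an octave up from D lands on E.
An augmented ninth spans 15 semitones, so from D#4 the target pitch is E##5.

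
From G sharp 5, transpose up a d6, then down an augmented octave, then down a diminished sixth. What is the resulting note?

A diminished sixth up from G#5 is Eb6.
Eb6 down an augmented octave → Ebb5 (13 semitones).
A diminished sixth down from Ebb5 is G4.

G 4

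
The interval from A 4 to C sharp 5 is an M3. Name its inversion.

m6

Inverted interval numbers add to nine, so a third pairs with a sixth (3 + 6 = 9).
Quality inverts too: major becomes minor. That makes the inversion a minor sixth.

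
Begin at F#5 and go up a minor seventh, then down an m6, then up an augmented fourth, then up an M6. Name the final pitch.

A minor seventh up from F#5 is E6.
Down a minor sixth from E6: G#5 (8 semitones down).
Up an augmented fourth from G#5: C##6 (6 semitones up).
C##6 up a major sixth → A##6 (9 semitones).

A##6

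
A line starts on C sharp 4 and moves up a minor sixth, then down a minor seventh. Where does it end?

A minor sixth up from C#4 is A4.
A4 down a minor seventh → B3 (10 semitones).

B 3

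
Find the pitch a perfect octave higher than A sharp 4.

An octave keeps the letter name A, an octave up from A.
A perfect octave spans 12 semitones, so from A#4 the target pitch is A#5.

A sharp 5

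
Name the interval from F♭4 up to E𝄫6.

F to E spans seven letter names (F-G-A-B-C-D-E), plus an octave: a fourteenth.
Fb4 to Ebb6 is 22 semitones, a half step short of the major fourteenth (23), so this is minor.
(Equivalently, a compound minor seventh: a minor seventh plus an octave.)

minor fourteenth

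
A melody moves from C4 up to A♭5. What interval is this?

C to A spans six letter names (C-D-E-F-G-A), plus an octave, so the interval is some kind of thirteenth.
At 20 semitones, C4→Ab5 falls one short of a major thirteenth: minor.
(Equivalently, a compound minor sixth: a minor sixth plus an octave.)

minor 13th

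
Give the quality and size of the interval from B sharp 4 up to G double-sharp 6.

B to G spans six letter names (B-C-D-E-F-G), plus an octave: a thirteenth.
B#4 to G##6 is 21 semitones, matching the major thirteenth exactly, so the quality is major.
(Equivalently, a compound major sixth: a major sixth plus an octave.)

major thirteenth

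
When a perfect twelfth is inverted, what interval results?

First reduce the compound perfect twelfth to its simple form, a perfect fifth.
Interval numbers invert to sum to nine: 5 + 4 = 9, so a fifth inverts to a fourth.
The quality also flips — perfect stays perfect — giving a perfect fourth.

perfect 4th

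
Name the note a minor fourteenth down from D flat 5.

E flat 3

Counting seven letter names plus an octave down from D lands on E.
A minor fourteenth is 22 semitones; 22 semitones down from Db5 gives Eb3.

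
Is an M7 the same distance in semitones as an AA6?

Both span 11 semitones: a major seventh and a doubly augmented sixth are the same chromatic distance.

Yes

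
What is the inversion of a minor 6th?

Inverted interval numbers add to nine, so a sixth pairs with a third (6 + 3 = 9).
Quality inverts too: minor becomes major. That makes the inversion a major third.

major third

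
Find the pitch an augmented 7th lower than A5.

Counting seven letter names down from A lands on B.
An augmented seventh is 12 semitones; 12 semitones down from A5 gives Bbb4.

Bbb4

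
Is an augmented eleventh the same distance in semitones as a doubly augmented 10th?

Yes

An augmented eleventh spans 18 semitones, and a doubly augmented tenth also spans 18 semitones — they're enharmonic.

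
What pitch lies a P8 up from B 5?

B 6

An octave keeps the letter name B, an octave up from B.
Moving 12 semitones up from B5 (the size of a perfect octave) reaches B6.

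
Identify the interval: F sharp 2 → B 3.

F to B spans four letter names (F-G-A-B), plus an octave: an eleventh.
The perfect eleventh spans 17 semitones, and F#2 to B3 is exactly 17 semitones — so this is a perfect eleventh.
(Equivalently, a compound perfect fourth: a perfect fourth plus an octave.)

perfect eleventh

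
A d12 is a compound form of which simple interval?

diminished fifth

Subtracting seven from the interval number removes an octave: 12 − 7 = 5.
That makes a diminished twelfth a compound diminished fifth — an octave plus a diminished fifth.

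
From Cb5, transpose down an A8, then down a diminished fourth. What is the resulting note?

Gb3

Cb5 down an augmented octave → Cbb4 (13 semitones).
Cbb4 down a diminished fourth → Gb3 (4 semitones).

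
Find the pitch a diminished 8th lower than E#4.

The letter stays E (same as the start), shifted an octave down.
A diminished octave is 11 semitones; 11 semitones down from E#4 gives E##3.

E##3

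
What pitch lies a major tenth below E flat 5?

C flat 4

Three letters down from E (plus an octave) reaches C.
A major tenth spans 16 semitones, so from Eb5 the target pitch is Cb4.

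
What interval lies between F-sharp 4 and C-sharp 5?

perfect 5th

F to C spans five letter names (F-G-A-B-C) — that makes it a fifth of some quality.
The perfect fifth spans 7 semitones, and F#4 to C#5 is exactly 7 semitones — so this is a perfect fifth.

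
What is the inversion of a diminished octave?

Inverted interval numbers add to nine, so an octave pairs with a unison (8 + 1 = 9).
And diminished becomes augmented under inversion, so we get an augmented unison.

augmented unison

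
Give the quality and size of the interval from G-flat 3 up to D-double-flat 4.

diminished fifth

G to D spans five letter names (G-A-B-C-D): a fifth.
A perfect fifth would be 7 semitones; Gb3 to Dbb4 is 6, one semitone narrower, so the interval is diminished.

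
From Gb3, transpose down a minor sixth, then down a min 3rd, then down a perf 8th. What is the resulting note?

G1

A minor sixth down from Gb3 is Bb2.
A minor third down from Bb2 is G2.
Down a perfect octave from G2: G1 (12 semitones down).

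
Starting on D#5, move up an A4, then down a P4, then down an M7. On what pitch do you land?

E#4

D#5 up an augmented fourth → G##5 (6 semitones).
G##5 down a perfect fourth → D##5 (5 semitones).
A major seventh down from D##5 is E#4.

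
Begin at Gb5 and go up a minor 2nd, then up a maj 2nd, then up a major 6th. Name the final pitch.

Gb6

A minor second up from Gb5 is Abb5.
Up a major second from Abb5: Bbb5 (2 semitones up).
Up a major sixth from Bbb5: Gb6 (9 semitones up).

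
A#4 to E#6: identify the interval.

perfect twelfth

A to E spans five letter names (A-B-C-D-E), plus an octave: a twelfth.
The perfect twelfth spans 19 semitones, and A#4 to E#6 is exactly 19 semitones — so this is a perfect twelfth.
(Equivalently, a compound perfect fifth: a perfect fifth plus an octave.)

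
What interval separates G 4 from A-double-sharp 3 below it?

Descending from G4 to A##3 is the same interval as ascending A##3 to G4.
A to G spans seven letter names (A-B-C-D-E-F-G), so the interval is some kind of seventh.
A##3 to G4 spans 8 semitones — three semitones narrower than the major seventh (11) — giving a doubly diminished seventh.

doubly diminished 7th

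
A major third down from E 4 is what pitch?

C 4

The third takes the letter from E down to C.
A major third is 4 semitones; 4 semitones down from E4 gives C4.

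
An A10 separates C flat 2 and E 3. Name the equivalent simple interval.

Each octave removed subtracts seven from the number: 10 − 7 = 3.
Quality carries through unchanged, so the simple form is an augmented third.

augmented 3rd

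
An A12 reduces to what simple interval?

augmented fifth

Each octave removed subtracts seven from the number: 12 − 7 = 5.
So an augmented twelfth is an octave plus an augmented fifth. The quality is unchanged.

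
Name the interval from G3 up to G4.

perfect octave

G to G is the same letter name, plus an octave, so the interval is some kind of octave.
Counting semitones, G3→G4 is 12, which is the perfect octave.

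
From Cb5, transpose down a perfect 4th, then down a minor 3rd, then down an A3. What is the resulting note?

A perfect fourth down from Cb5 is Gb4.
Down a minor third from Gb4: Eb4 (3 semitones down).
Eb4 down an augmented third → Cbb4 (5 semitones).

Cbb4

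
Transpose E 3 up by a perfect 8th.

E 4

The letter stays E (same as the start), shifted an octave up.
A perfect octave spans 12 semitones, so from E3 the target pitch is E4.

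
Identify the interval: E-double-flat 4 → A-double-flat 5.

perfect eleventh

E to A spans four letter names (E-F-G-A), plus an octave: an eleventh.
The perfect eleventh spans 17 semitones, and Ebb4 to Abb5 is exactly 17 semitones — so this is a perfect eleventh.
(Equivalently, a compound perfect fourth: a perfect fourth plus an octave.)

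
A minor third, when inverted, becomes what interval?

Interval numbers invert to sum to nine: 3 + 6 = 9, so a third inverts to a sixth.
The quality also flips — minor becomes major — giving a major sixth.

major sixth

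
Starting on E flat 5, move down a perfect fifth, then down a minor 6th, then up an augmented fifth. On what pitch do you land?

A perfect fifth down from Eb5 is Ab4.
Down a minor sixth from Ab4: C4 (8 semitones down).
An augmented fifth up from C4 is G#4.

G sharp 4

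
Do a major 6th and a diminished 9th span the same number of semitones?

9 semitones (major sixth) vs 12 semitones (diminished ninth): not equal.

No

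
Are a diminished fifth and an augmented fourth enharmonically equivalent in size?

A diminished fifth = 6 semitones = an augmented fourth; enharmonically equal.

Yes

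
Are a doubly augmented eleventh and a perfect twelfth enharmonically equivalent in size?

A doubly augmented eleventh spans 19 semitones, and a perfect twelfth also spans 19 semitones — they're enharmonic.

Yes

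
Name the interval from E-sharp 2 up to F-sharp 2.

E to F spans two letter names (E-F) — that makes it a second of some quality.
A major second would be 2 semitones, but E#2 to F#2 is 1 — one semitone narrower, making it a minor second.

minor 2nd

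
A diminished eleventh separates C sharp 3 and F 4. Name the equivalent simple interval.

diminished fourth

Each octave removed subtracts seven from the number: 11 − 7 = 4.
So a diminished eleventh is an octave plus a diminished fourth. The quality is unchanged.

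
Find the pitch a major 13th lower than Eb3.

The thirteenth's letter: E down six letter names plus an octave → G.
Moving 21 semitones down from Eb3 (the size of a major thirteenth) reaches Gb1.

Gb1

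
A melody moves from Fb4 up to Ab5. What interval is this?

F to A spans three letter names (F-G-A), plus an octave — that makes it a tenth of some quality.
Counting semitones, Fb4→Ab5 is 16, which is the major tenth.
(Equivalently, a compound major third: a major third plus an octave.)

major tenth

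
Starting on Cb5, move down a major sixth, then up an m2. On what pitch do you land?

Down a major sixth from Cb5: Ebb4 (9 semitones down).
A minor second up from Ebb4 is Fbb4.

Fbb4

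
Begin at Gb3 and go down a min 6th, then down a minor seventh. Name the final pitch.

C2

Gb3 down a minor sixth → Bb2 (8 semitones).
Down a minor seventh from Bb2: C2 (10 semitones down).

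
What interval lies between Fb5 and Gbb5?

F to G spans two letter names (F-G), so the interval is some kind of second.
At 1 semitone, Fb5→Gbb5 falls one short of a major second: minor.

minor 2nd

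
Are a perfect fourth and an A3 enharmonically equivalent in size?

Yes

Both span 5 semitones: a perfect fourth and an augmented third are the same chromatic distance.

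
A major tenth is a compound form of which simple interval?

Subtracting seven from the interval number removes an octave: 10 − 7 = 3.
So a major tenth is an octave plus a major third. The quality is unchanged.

major 3rd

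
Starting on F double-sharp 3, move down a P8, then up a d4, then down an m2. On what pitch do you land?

A sharp 2

A perfect octave down from F##3 is F##2.
Up a diminished fourth from F##2: B2 (4 semitones up).
Down a minor second from B2: A#2 (1 semitone down).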